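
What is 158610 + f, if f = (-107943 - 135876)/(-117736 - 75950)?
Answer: 10240260093/64562 ≈ 1.5861e+5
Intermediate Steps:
f = 81273/64562 (f = -243819/(-193686) = -243819*(-1/193686) = 81273/64562 ≈ 1.2588)
158610 + f = 158610 + 81273/64562 = 10240260093/64562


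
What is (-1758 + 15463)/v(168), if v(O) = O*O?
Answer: 13705/28224 ≈ 0.48558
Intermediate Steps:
v(O) = O²
(-1758 + 15463)/v(168) = (-1758 + 15463)/(168²) = 13705/28224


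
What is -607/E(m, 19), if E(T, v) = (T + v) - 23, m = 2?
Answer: 607/2 ≈ 303.50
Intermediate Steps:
E(T, v) = -23 + T + v
-607/E(m, 19) = -607/(-23 + 2 + 19) = -607/(-2) = -607*(-1/2) = 607/2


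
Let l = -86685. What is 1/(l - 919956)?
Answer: -1/1006641 ≈ -9.9340e-7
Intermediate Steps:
1/(l - 919956) = 1/(-86685 - 919956) = 1/(-1006641) = -1/1006641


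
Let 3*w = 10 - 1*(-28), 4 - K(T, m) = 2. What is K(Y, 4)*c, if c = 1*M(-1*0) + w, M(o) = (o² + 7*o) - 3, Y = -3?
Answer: 58/3 ≈ 19.333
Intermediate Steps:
K(T, m) = 2 (K(T, m) = 4 - 1*2 = 4 - 2 = 2)
M(o) = -3 + o² + 7*o
w = 38/3 (w = (10 - 1*(-28))/3 = (10 + 28)/3 = (⅓)*38 = 38/3 ≈ 12.667)
c = 29/3 (c = 1*(-3 + (-1*0)² + 7*(-1*0)) + 38/3 = 1*(-3 + 0² + 7*0) + 38/3 = 1*(-3 + 0 + 0) + 38/3 = 1*(-3) + 38/3 = -3 + 38/3 = 29/3 ≈ 9.6667)
K(Y, 4)*c = 2*(29/3) = 58/3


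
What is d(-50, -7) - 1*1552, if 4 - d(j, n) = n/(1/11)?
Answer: -1471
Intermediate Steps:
d(j, n) = 4 - 11*n (d(j, n) = 4 - n/(1/11) = 4 - n/1/11 = 4 - n*11 = 4 - 11*n)
d(-50, -7) - 1*1552 = (4 - 11*(-7)) - 1*1552 = (4 + 77) - 1552 = 81 - 1552 = -1471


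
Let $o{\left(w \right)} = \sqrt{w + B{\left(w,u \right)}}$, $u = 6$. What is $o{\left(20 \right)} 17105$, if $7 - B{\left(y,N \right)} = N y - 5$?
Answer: $34210 i \sqrt{22} \approx 1.6046 \cdot 10^{5} i$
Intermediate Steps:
$B{\left(y,N \right)} = 12 - N y$ ($B{\left(y,N \right)} = 7 - \left(N y - 5\right) = 7 - \left(-5 + N y\right) = 12 - N y$)
$o{\left(w \right)} = \sqrt{12 - 5 w}$ ($o{\left(w \right)} = \sqrt{w + \left(12 - 6 w\right)} = \sqrt{w - \left(-12 + 6 w\right)} = \sqrt{12 - 5 w}$)
$o{\left(20 \right)} 17105 = \sqrt{12 - 100} \cdot 17105 = \sqrt{-88} \cdot 17105 = 2 i \sqrt{22} \cdot 17105 = 34210 i \sqrt{22}$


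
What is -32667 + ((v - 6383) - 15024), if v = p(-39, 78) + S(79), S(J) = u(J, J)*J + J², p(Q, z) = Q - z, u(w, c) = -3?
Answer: -48187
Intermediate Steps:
S(J) = J² - 3*J (S(J) = -3*J + J² = J² - 3*J)
v = 5887 (v = (-39 - 1*78) + 79*(-3 + 79) = (-39 - 78) + 79*76 = -117 + 6004 = 5887)
-32667 + ((v - 6383) - 15024) = -32667 + ((5887 - 6383) - 15024) = -32667 + (-496 - 15024) = -32667 - 15520 = -48187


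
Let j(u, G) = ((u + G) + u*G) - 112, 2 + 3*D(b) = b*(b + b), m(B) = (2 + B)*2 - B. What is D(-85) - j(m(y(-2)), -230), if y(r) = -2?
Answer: 5616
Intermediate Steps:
m(B) = 4 + B (m(B) = (4 + 2*B) - B = 4 + B)
D(b) = -2/3 + 2*b**2/3 (D(b) = -2/3 + (b*(b + b))/3 = -2/3 + (b*(2*b))/3 = -2/3 + (2*b**2)/3 = -2/3 + 2*b**2/3)
j(u, G) = -112 + G + u + G*u (j(u, G) = ((G + u) + G*u) - 112 = (G + u + G*u) - 112 = -112 + G + u + G*u)
D(-85) - j(m(y(-2)), -230) = (-2/3 + (2/3)*(-85)**2) - (-112 - 230 + (4 - 2) - 230*(4 - 2)) = (-2/3 + (2/3)*7225) - (-112 - 230 + 2 - 230*2) = (-2/3 + 14450/3) - (-112 - 230 + 2 - 460) = 4816 - 1*(-800) = 4816 + 800 = 5616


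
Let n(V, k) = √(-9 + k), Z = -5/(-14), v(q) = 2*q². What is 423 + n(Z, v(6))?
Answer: 423 + 3*√7 ≈ 430.94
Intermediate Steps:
Z = 5/14 (Z = -5*(-1/14) = 5/14 ≈ 0.35714)
423 + n(Z, v(6)) = 423 + √(-9 + 2*6²) = 423 + √(-9 + 2*36) = 423 + √(-9 + 72) = 423 + √63 = 423 + 3*√7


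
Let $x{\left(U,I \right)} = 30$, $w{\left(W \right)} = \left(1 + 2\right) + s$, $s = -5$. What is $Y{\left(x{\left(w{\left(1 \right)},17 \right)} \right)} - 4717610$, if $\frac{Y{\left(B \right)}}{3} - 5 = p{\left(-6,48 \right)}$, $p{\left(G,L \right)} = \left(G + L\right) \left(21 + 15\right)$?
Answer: $-4713059$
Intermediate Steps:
$w{\left(W \right)} = -2$ ($w{\left(W \right)} = \left(1 + 2\right) - 5 = 3 - 5 = -2$)
$p{\left(G,L \right)} = 36 G + 36 L$ ($p{\left(G,L \right)} = \left(G + L\right) 36 = 36 G + 36 L$)
$Y{\left(B \right)} = 4551$ ($Y{\left(B \right)} = 15 + 3 \left(36 \left(-6\right) + 36 \cdot 48\right) = 15 + 3 \left(-216 + 1728\right) = 15 + 3 \cdot 1512 = 15 + 4536 = 4551$)
$Y{\left(x{\left(w{\left(1 \right)},17 \right)} \right)} - 4717610 = 4551 - 4717610 = -4713059$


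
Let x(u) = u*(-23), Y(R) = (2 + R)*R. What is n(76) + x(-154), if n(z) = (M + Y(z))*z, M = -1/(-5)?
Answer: 2270426/5 ≈ 4.5409e+5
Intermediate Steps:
Y(R) = R*(2 + R)
M = ⅕ (M = -1*(-⅕) = ⅕ ≈ 0.20000)
n(z) = z*(⅕ + z*(2 + z)) (n(z) = (⅕ + z*(2 + z))*z = z*(⅕ + z*(2 + z)))
x(u) = -23*u
n(76) + x(-154) = (⅕)*76*(1 + 5*76*(2 + 76)) - 23*(-154) = (⅕)*76*(1 + 5*76*78) + 3542 = (⅕)*76*(1 + 29640) + 3542 = (⅕)*76*29641 + 3542 = 2252716/5 + 3542 = 2270426/5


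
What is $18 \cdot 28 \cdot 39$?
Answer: $19656$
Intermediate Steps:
$18 \cdot 28 \cdot 39 = 504 \cdot 39 = 19656$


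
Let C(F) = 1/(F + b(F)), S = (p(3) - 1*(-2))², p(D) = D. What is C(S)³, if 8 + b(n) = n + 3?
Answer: 1/91125 ≈ 1.0974e-5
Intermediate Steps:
b(n) = -5 + n (b(n) = -8 + (n + 3) = -8 + (3 + n) = -5 + n)
S = 25 (S = (3 - 1*(-2))² = (3 + 2)² = 5² = 25)
C(F) = 1/(-5 + 2*F) (C(F) = 1/(F + (-5 + F)) = 1/(-5 + 2*F))
C(S)³ = (1/(-5 + 2*25))³ = (1/(-5 + 50))³ = (1/45)³ = 1/91125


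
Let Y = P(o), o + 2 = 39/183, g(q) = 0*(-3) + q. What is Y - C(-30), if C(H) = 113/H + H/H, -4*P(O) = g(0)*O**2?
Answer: 83/30 ≈ 2.7667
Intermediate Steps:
g(q) = q (g(q) = 0 + q = q)
o = -109/61 (o = -2 + 39/183 = -2 + 39*(1/183) = -2 + 13/61 = -109/61 ≈ -1.7869)
P(O) = 0 (P(O) = -0*O**2 = -1/4*0 = 0)
Y = 0
C(H) = 1 + 113/H (C(H) = 113/H + 1 = 1 + 113/H)
Y - C(-30) = 0 - (113 - 30)/(-30) = 0 - (-1)*83/30 = 0 - 1*(-83/30) = 0 + 83/30 = 83/30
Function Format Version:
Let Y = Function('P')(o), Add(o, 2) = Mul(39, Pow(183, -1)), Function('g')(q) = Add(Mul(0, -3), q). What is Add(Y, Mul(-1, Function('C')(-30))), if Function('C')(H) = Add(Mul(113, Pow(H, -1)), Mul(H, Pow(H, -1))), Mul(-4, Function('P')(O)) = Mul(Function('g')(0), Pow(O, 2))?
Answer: Rational(83, 30) ≈ 2.7667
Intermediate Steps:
Function('g')(q) = q (Function('g')(q) = Add(0, q) = q)
o = Rational(-109, 61) (o = Add(-2, Mul(39, Pow(183, -1))) = Add(-2, Mul(39, Rational(1, 183))) = Add(-2, Rational(13, 61)) = Rational(-109, 61) ≈ -1.7869)
Function('P')(O) = 0 (Function('P')(O) = Mul(Rational(-1, 4), Mul(0, Pow(O, 2))) = Mul(Rational(-1, 4), 0) = 0)
Y = 0
Function('C')(H) = Add(1, Mul(113, Pow(H, -1))) (Function('C')(H) = Add(Mul(113, Pow(H, -1)), 1) = Add(1, Mul(113, Pow(H, -1))))
Add(Y, Mul(-1, Function('C')(-30))) = Add(0, Mul(-1, Mul(Pow(-30, -1), Add(113, -30)))) = Add(0, Mul(-1, Mul(Rational(-1, 30), 83))) = Add(0, Mul(-1, Rational(-83, 30))) = Add(0, Rational(83, 30)) = Rational(83, 30)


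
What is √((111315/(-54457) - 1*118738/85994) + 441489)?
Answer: √2420473060623647444982697/2341487629 ≈ 664.44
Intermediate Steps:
√((111315/(-54457) - 1*118738/85994) + 441489) = √((111315*(-1/54457) - 118738*1/85994) + 441489) = √((-111315/54457 - 59369/42997) + 441489) = √(-8019268688/2341487629 + 441489) = √(1033733012570893/2341487629) = √2420473060623647444982697/2341487629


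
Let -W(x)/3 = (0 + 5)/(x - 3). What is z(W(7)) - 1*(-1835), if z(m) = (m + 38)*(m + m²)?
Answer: 140045/64 ≈ 2188.2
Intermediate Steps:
W(x) = -15/(-3 + x) (W(x) = -3*(0 + 5)/(x - 3) = -15/(-3 + x))
z(m) = (38 + m)*(m + m²)
z(W(7)) - 1*(-1835) = (-15/(-3 + 7))*(38 + (-15/(-3 + 7))² + 39*(-15/(-3 + 7))) - 1*(-1835) = (-15/4)*(38 + (-15/4)² + 39*(-15/4)) + 1835 = (-15*¼)*(38 + (-15*¼)² + 39*(-15*¼)) + 1835 = -15*(38 + (-15/4)² + 39*(-15/4))/4 + 1835 = -15*(38 + 225/16 - 585/4)/4 + 1835 = -15/4*(-1507/16) + 1835 = 22605/64 + 1835 = 140045/64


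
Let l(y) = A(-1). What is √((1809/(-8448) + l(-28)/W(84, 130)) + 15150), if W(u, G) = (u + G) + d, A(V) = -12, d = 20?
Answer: √713772109479/6864 ≈ 123.08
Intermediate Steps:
W(u, G) = 20 + G + u (W(u, G) = (u + G) + 20 = (G + u) + 20 = 20 + G + u)
l(y) = -12
√((1809/(-8448) + l(-28)/W(84, 130)) + 15150) = √((1809/(-8448) - 12/(20 + 130 + 84)) + 15150) = √((1809*(-1/8448) - 12/234) + 15150) = √((-603/2816 - 12*1/234) + 15150) = √((-603/2816 - 2/39) + 15150) = √(-29149/109824 + 15150) = √(1663804451/109824) = √713772109479/6864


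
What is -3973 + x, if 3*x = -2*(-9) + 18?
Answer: -3961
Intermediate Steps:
x = 12 (x = (-2*(-9) + 18)/3 = (18 + 18)/3 = (⅓)*36 = 12)
-3973 + x = -3973 + 12 = -3961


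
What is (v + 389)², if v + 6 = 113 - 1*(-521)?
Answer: 1034289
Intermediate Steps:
v = 628 (v = -6 + (113 - 1*(-521)) = -6 + (113 + 521) = -6 + 634 = 628)
(v + 389)² = (628 + 389)² = 1017² = 1034289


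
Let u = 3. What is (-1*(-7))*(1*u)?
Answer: 21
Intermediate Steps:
(-1*(-7))*(1*u) = (-1*(-7))*(1*3) = 7*3 = 21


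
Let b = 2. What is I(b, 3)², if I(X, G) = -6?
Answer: 36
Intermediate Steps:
I(b, 3)² = (-6)² = 36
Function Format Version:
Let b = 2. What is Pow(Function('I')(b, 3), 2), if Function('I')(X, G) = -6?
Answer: 36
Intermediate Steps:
Pow(Function('I')(b, 3), 2) = Pow(-6, 2) = 36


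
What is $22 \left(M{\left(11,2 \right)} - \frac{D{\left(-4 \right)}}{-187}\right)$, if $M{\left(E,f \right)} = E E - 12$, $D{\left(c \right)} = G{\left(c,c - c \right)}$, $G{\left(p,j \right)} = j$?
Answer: $2398$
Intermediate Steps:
$D{\left(c \right)} = 0$ ($D{\left(c \right)} = c - c = 0$)
$M{\left(E,f \right)} = -12 + E^{2}$ ($M{\left(E,f \right)} = E^{2} - 12 = -12 + E^{2}$)
$22 \left(M{\left(11,2 \right)} - \frac{D{\left(-4 \right)}}{-187}\right) = 22 \left(\left(-12 + 11^{2}\right) - \frac{0}{-187}\right) = 22 \left(\left(-12 + 121\right) - 0 \left(- \frac{1}{187}\right)\right) = 22 \left(109 - 0\right) = 22 \left(109 + 0\right) = 22 \cdot 109 = 2398$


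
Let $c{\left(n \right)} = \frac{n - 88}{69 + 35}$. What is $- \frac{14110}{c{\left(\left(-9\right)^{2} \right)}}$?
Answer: $\frac{1467440}{7} \approx 2.0963 \cdot 10^{5}$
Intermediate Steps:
$c{\left(n \right)} = - \frac{11}{13} + \frac{n}{104}$ ($c{\left(n \right)} = \frac{-88 + n}{104} = \left(-88 + n\right) \frac{1}{104} = - \frac{11}{13} + \frac{n}{104}$)
$- \frac{14110}{c{\left(\left(-9\right)^{2} \right)}} = - \frac{14110}{- \frac{11}{13} + \frac{\left(-9\right)^{2}}{104}} = - \frac{14110}{- \frac{11}{13} + \frac{1}{104} \cdot 81} = - \frac{14110}{- \frac{11}{13} + \frac{81}{104}} = - \frac{14110}{- \frac{7}{104}} = \left(-14110\right) \left(- \frac{104}{7}\right) = \frac{1467440}{7}$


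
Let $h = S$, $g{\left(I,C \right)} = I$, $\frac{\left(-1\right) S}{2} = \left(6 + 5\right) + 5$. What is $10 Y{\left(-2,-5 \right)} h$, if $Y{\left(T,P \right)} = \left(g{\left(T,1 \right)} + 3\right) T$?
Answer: $640$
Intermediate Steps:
$S = -32$ ($S = - 2 \left(\left(6 + 5\right) + 5\right) = - 2 \left(11 + 5\right) = \left(-2\right) 16 = -32$)
$Y{\left(T,P \right)} = T \left(3 + T\right)$ ($Y{\left(T,P \right)} = \left(T + 3\right) T = \left(3 + T\right) T = T \left(3 + T\right)$)
$h = -32$
$10 Y{\left(-2,-5 \right)} h = 10 \left(- 2 \left(3 - 2\right)\right) \left(-32\right) = 10 \left(\left(-2\right) 1\right) \left(-32\right) = 10 \left(-2\right) \left(-32\right) = \left(-20\right) \left(-32\right) = 640$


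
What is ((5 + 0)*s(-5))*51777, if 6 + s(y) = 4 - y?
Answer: 776655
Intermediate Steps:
s(y) = -2 - y (s(y) = -6 + (4 - y) = -2 - y)
((5 + 0)*s(-5))*51777 = ((5 + 0)*(-2 - 1*(-5)))*51777 = (5*(-2 + 5))*51777 = (5*3)*51777 = 15*51777 = 776655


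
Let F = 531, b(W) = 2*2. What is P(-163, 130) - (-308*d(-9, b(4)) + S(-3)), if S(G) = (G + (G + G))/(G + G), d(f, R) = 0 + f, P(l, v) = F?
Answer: -4485/2 ≈ -2242.5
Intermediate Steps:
b(W) = 4
P(l, v) = 531
d(f, R) = f
S(G) = 3/2 (S(G) = (G + 2*G)/((2*G)) = (3*G)*(1/(2*G)) = 3/2)
P(-163, 130) - (-308*d(-9, b(4)) + S(-3)) = 531 - (-308*(-9) + 3/2) = 531 - (2772 + 3/2) = 531 - 1*5547/2 = 531 - 5547/2 = -4485/2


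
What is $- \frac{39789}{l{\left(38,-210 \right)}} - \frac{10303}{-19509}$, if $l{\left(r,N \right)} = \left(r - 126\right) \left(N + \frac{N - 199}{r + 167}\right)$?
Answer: $- \frac{119727227429}{74610063528} \approx -1.6047$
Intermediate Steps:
$l{\left(r,N \right)} = \left(-126 + r\right) \left(N + \frac{-199 + N}{167 + r}\right)$
$- \frac{39789}{l{\left(38,-210 \right)}} - \frac{10303}{-19509} = - \frac{39789}{\frac{1}{167 + 38} \left(25074 - -4445280 - 7562 - 210 \cdot 38^{2} + 42 \left(-210\right) 38\right)} - \frac{10303}{-19509} = - \frac{39789}{\frac{1}{205} \left(25074 + 4445280 - 7562 - 303240 - 335160\right)} - - \frac{10303}{19509} = - \frac{39789}{\frac{1}{205} \left(25074 + 4445280 - 7562 - 303240 - 335160\right)} + \frac{10303}{19509} = - \frac{39789}{\frac{1}{205} \cdot 3824392} + \frac{10303}{19509} = - \frac{39789}{\frac{3824392}{205}} + \frac{10303}{19509} = \left(-39789\right) \frac{205}{3824392} + \frac{10303}{19509} = - \frac{8156745}{3824392} + \frac{10303}{19509} = - \frac{119727227429}{74610063528}$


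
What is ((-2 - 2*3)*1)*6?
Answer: -48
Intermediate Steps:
((-2 - 2*3)*1)*6 = ((-2 - 6)*1)*6 = -8*1*6 = -8*6 = -48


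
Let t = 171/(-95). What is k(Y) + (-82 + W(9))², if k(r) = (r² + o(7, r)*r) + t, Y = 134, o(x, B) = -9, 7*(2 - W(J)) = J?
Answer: 5722114/245 ≈ 23356.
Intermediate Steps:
W(J) = 2 - J/7
t = -9/5 (t = 171*(-1/95) = -9/5 ≈ -1.8000)
k(r) = -9/5 + r² - 9*r (k(r) = (r² - 9*r) - 9/5 = -9/5 + r² - 9*r)
k(Y) + (-82 + W(9))² = (-9/5 + 134² - 9*134) + (-82 + (2 - ⅐*9))² = (-9/5 + 17956 - 1206) + (-82 + (2 - 9/7))² = 83741/5 + (-82 + 5/7)² = 83741/5 + (-569/7)² = 83741/5 + 323761/49 = 5722114/245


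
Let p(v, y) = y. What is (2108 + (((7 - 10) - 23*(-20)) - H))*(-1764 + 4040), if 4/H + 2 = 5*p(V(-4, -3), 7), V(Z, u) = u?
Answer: 192642916/33 ≈ 5.8377e+6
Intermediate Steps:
H = 4/33 (H = 4/(-2 + 5*7) = 4/(-2 + 35) = 4/33 ≈ 0.12121)
(2108 + (((7 - 10) - 23*(-20)) - H))*(-1764 + 4040) = (2108 + (((7 - 10) - 23*(-20)) - 1*4/33))*(-1764 + 4040) = (2108 + ((-3 + 460) - 4/33))*2276 = (2108 + (457 - 4/33))*2276 = (2108 + 15077/33)*2276 = (84641/33)*2276 = 192642916/33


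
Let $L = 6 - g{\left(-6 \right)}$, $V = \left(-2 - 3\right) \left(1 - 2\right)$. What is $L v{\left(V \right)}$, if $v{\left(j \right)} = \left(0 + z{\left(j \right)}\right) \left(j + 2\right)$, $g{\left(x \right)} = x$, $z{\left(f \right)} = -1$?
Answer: $-84$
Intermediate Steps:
$V = 5$ ($V = \left(-5\right) \left(-1\right) = 5$)
$v{\left(j \right)} = -2 - j$ ($v{\left(j \right)} = \left(0 - 1\right) \left(j + 2\right) = - (2 + j) = -2 - j$)
$L = 12$ ($L = 6 - -6 = 6 + 6 = 12$)
$L v{\left(V \right)} = 12 \left(-2 - 5\right) = 12 \left(-7\right) = -84$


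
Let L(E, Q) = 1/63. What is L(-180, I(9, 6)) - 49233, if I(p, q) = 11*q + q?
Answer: -3101678/63 ≈ -49233.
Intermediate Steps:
I(p, q) = 12*q
L(E, Q) = 1/63
L(-180, I(9, 6)) - 49233 = 1/63 - 49233 = -3101678/63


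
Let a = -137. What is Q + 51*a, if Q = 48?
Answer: -6939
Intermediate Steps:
Q + 51*a = 48 + 51*(-137) = 48 - 6987 = -6939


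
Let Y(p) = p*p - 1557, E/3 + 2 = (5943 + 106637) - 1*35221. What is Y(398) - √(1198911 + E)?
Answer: 156847 - 3*√158998 ≈ 1.5565e+5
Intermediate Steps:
E = 232071 (E = -6 + 3*((5943 + 106637) - 1*35221) = -6 + 3*(112580 - 35221) = -6 + 3*77359 = -6 + 232077 = 232071)
Y(p) = -1557 + p² (Y(p) = p² - 1557 = -1557 + p²)
Y(398) - √(1198911 + E) = (-1557 + 398²) - √(1198911 + 232071) = (-1557 + 158404) - √1430982 = 156847 - 3*√158998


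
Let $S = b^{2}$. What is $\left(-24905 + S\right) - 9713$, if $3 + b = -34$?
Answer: $-33249$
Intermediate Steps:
$b = -37$ ($b = -3 - 34 = -37$)
$S = 1369$ ($S = \left(-37\right)^{2} = 1369$)
$\left(-24905 + S\right) - 9713 = \left(-24905 + 1369\right) - 9713 = -23536 - 9713 = -33249$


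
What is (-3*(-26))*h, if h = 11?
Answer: 858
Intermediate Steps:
(-3*(-26))*h = -3*(-26)*11 = 78*11 = 858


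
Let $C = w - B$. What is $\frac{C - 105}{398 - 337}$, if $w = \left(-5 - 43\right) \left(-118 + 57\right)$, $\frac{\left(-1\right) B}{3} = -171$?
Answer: $\frac{2310}{61} \approx 37.869$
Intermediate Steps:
$B = 513$ ($B = \left(-3\right) \left(-171\right) = 513$)
$w = 2928$ ($w = \left(-48\right) \left(-61\right) = 2928$)
$C = 2415$ ($C = 2928 - 513 = 2415$)
$\frac{C - 105}{398 - 337} = \frac{2415 - 105}{398 - 337} = \frac{2310}{61}$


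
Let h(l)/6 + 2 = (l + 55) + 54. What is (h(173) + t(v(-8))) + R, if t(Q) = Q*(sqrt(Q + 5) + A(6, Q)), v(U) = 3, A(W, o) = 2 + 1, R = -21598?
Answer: -19909 + 6*sqrt(2) ≈ -19901.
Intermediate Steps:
h(l) = 642 + 6*l (h(l) = -12 + 6*((l + 55) + 54) = -12 + 6*((55 + l) + 54) = -12 + 6*(109 + l) = -12 + (654 + 6*l) = 642 + 6*l)
A(W, o) = 3
t(Q) = Q*(3 + sqrt(5 + Q)) (t(Q) = Q*(sqrt(Q + 5) + 3) = Q*(sqrt(5 + Q) + 3) = Q*(3 + sqrt(5 + Q)))
(h(173) + t(v(-8))) + R = ((642 + 6*173) + 3*(3 + sqrt(5 + 3))) - 21598 = ((642 + 1038) + 3*(3 + sqrt(8))) - 21598 = (1680 + 3*(3 + 2*sqrt(2))) - 21598 = (1680 + (9 + 6*sqrt(2))) - 21598 = (1689 + 6*sqrt(2)) - 21598 = -19909 + 6*sqrt(2)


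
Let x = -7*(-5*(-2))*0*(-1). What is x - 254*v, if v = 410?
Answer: -104140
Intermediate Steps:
x = 0 (x = -70*0*(-1) = -7*0*(-1) = 0*(-1) = 0)
x - 254*v = 0 - 254*410 = 0 - 104140 = -104140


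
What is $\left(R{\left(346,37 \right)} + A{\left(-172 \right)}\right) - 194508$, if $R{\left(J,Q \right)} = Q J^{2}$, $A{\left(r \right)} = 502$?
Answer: $4235486$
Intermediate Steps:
$\left(R{\left(346,37 \right)} + A{\left(-172 \right)}\right) - 194508 = \left(37 \cdot 346^{2} + 502\right) - 194508 = \left(37 \cdot 119716 + 502\right) - 194508 = \left(4429492 + 502\right) - 194508 = 4429994 - 194508 = 4235486$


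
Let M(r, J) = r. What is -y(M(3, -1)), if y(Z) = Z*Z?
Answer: -9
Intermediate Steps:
y(Z) = Z²
-y(M(3, -1)) = -1*3² = -1*9 = -9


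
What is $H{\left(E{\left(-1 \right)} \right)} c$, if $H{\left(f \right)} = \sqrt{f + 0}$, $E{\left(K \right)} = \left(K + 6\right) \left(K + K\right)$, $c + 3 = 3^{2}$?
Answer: $6 i \sqrt{10} \approx 18.974 i$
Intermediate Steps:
$c = 6$ ($c = -3 + 3^{2} = -3 + 9 = 6$)
$E{\left(K \right)} = 2 K \left(6 + K\right)$ ($E{\left(K \right)} = \left(6 + K\right) 2 K = 2 K \left(6 + K\right)$)
$H{\left(f \right)} = \sqrt{f}$
$H{\left(E{\left(-1 \right)} \right)} c = \sqrt{2 \left(-1\right) \left(6 - 1\right)} 6 = \sqrt{2 \left(-1\right) 5} \cdot 6 = \sqrt{-10} \cdot 6 = i \sqrt{10} \cdot 6 = 6 i \sqrt{10}$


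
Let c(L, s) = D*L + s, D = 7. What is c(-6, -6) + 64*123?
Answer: 7824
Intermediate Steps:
c(L, s) = s + 7*L (c(L, s) = 7*L + s = s + 7*L)
c(-6, -6) + 64*123 = (-6 + 7*(-6)) + 64*123 = (-6 - 42) + 7872 = -48 + 7872 = 7824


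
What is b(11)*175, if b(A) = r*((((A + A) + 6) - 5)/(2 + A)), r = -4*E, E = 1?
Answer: -16100/13 ≈ -1238.5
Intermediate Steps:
r = -4 (r = -4*1 = -4)
b(A) = -4*(1 + 2*A)/(2 + A) (b(A) = -4*(((A + A) + 6) - 5)/(2 + A) = -4*((2*A + 6) - 5)/(2 + A) = -4*((6 + 2*A) - 5)/(2 + A) = -4*(1 + 2*A)/(2 + A))
b(11)*175 = (4*(-1 - 2*11)/(2 + 11))*175 = (4*(-1 - 22)/13)*175 = (4*(1/13)*(-23))*175 = -92/13*175 = -16100/13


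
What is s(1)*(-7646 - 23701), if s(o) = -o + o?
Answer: 0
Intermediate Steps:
s(o) = 0
s(1)*(-7646 - 23701) = 0*(-7646 - 23701) = 0*(-31347) = 0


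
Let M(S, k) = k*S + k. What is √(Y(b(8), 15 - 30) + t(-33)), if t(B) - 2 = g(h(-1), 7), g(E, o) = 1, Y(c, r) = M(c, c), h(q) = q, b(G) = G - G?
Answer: √3 ≈ 1.7320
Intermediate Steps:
b(G) = 0
M(S, k) = k + S*k (M(S, k) = S*k + k = k + S*k)
Y(c, r) = c*(1 + c)
t(B) = 3 (t(B) = 2 + 1 = 3)
√(Y(b(8), 15 - 30) + t(-33)) = √(0*(1 + 0) + 3) = √(0*1 + 3) = √(0 + 3) = √3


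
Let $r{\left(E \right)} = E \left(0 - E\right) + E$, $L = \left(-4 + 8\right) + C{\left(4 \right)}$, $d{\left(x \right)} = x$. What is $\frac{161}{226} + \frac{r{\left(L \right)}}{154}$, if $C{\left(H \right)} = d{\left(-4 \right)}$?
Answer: $\frac{161}{226} \approx 0.71239$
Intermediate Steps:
$C{\left(H \right)} = -4$
$L = 0$ ($L = \left(-4 + 8\right) - 4 = 4 - 4 = 0$)
$r{\left(E \right)} = E - E^{2}$ ($r{\left(E \right)} = E \left(- E\right) + E = - E^{2} + E = E - E^{2}$)
$\frac{161}{226} + \frac{r{\left(L \right)}}{154} = \frac{161}{226} + \frac{0 \left(1 - 0\right)}{154} = 161 \cdot \frac{1}{226} + 0 \left(1 + 0\right) \frac{1}{154} = \frac{161}{226} + 0 \cdot 1 \cdot \frac{1}{154} = \frac{161}{226} + 0 \cdot \frac{1}{154} = \frac{161}{226} + 0 = \frac{161}{226}$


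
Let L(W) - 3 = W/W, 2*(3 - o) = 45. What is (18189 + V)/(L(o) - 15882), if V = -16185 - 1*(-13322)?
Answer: -7663/7939 ≈ -0.96523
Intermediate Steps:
o = -39/2 (o = 3 - ½*45 = 3 - 45/2 = -39/2 ≈ -19.500)
L(W) = 4 (L(W) = 3 + W/W = 3 + 1 = 4)
V = -2863 (V = -16185 + 13322 = -2863)
(18189 + V)/(L(o) - 15882) = (18189 - 2863)/(4 - 15882) = 15326/(-15878) = 15326*(-1/15878) = -7663/7939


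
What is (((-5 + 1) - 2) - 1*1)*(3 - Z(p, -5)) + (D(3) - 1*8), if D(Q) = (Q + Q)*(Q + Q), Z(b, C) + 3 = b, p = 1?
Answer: -7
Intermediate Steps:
Z(b, C) = -3 + b
D(Q) = 4*Q² (D(Q) = (2*Q)*(2*Q) = 4*Q²)
(((-5 + 1) - 2) - 1*1)*(3 - Z(p, -5)) + (D(3) - 1*8) = (((-5 + 1) - 2) - 1*1)*(3 - (-3 + 1)) + (4*3² - 1*8) = ((-4 - 2) - 1)*(3 - 1*(-2)) + (4*9 - 8) = (-6 - 1)*(3 + 2) + (36 - 8) = -7*5 + 28 = -35 + 28 = -7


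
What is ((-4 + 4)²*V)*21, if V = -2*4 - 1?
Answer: 0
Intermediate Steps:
V = -9 (V = -8 - 1 = -9)
((-4 + 4)²*V)*21 = ((-4 + 4)²*(-9))*21 = (0²*(-9))*21 = (0*(-9))*21 = 0*21 = 0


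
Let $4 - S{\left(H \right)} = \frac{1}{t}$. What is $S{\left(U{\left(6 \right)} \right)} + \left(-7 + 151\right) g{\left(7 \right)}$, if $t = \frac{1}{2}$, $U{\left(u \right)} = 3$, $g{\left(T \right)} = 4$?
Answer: $578$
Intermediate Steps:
$t = \frac{1}{2} \approx 0.5$
$S{\left(H \right)} = 2$ ($S{\left(H \right)} = 4 - \frac{1}{\frac{1}{2}} = 4 - 2 = 2$)
$S{\left(U{\left(6 \right)} \right)} + \left(-7 + 151\right) g{\left(7 \right)} = 2 + \left(-7 + 151\right) 4 = 2 + 144 \cdot 4 = 2 + 576 = 578$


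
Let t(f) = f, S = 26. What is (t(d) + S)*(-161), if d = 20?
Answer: -7406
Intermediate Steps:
(t(d) + S)*(-161) = (20 + 26)*(-161) = 46*(-161) = -7406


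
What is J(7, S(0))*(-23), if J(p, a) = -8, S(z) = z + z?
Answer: 184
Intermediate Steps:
S(z) = 2*z
J(7, S(0))*(-23) = -8*(-23) = 184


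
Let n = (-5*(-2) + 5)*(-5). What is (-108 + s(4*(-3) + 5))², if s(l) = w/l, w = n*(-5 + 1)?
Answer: 1115136/49 ≈ 22758.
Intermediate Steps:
n = -75 (n = (10 + 5)*(-5) = 15*(-5) = -75)
w = 300 (w = -75*(-5 + 1) = -75*(-4) = 300)
s(l) = 300/l
(-108 + s(4*(-3) + 5))² = (-108 + 300/(4*(-3) + 5))² = (-108 + 300/(-12 + 5))² = (-108 + 300/(-7))² = (-108 + 300*(-⅐))² = (-108 - 300/7)² = (-1056/7)² = 1115136/49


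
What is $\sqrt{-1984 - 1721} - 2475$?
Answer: $-2475 + i \sqrt{3705} \approx -2475.0 + 60.869 i$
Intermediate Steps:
$\sqrt{-1984 - 1721} - 2475 = \sqrt{-3705} - 2475 = i \sqrt{3705} - 2475 = -2475 + i \sqrt{3705}$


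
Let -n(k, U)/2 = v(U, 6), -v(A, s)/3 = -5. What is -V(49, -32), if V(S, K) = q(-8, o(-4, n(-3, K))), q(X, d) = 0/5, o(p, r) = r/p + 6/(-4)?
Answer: 0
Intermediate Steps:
v(A, s) = 15 (v(A, s) = -3*(-5) = 15)
n(k, U) = -30 (n(k, U) = -2*15 = -30)
o(p, r) = -3/2 + r/p (o(p, r) = r/p + 6*(-¼) = r/p - 3/2 = -3/2 + r/p)
q(X, d) = 0 (q(X, d) = 0*(⅕) = 0)
V(S, K) = 0
-V(49, -32) = -1*0 = 0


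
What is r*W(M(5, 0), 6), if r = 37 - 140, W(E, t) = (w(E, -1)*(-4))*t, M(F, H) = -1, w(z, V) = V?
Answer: -2472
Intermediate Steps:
W(E, t) = 4*t (W(E, t) = (-1*(-4))*t = 4*t)
r = -103
r*W(M(5, 0), 6) = -412*6 = -103*24 = -2472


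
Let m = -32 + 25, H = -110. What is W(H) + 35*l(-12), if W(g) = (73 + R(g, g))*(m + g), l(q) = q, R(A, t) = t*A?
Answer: -1424661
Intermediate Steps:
R(A, t) = A*t
m = -7
W(g) = (-7 + g)*(73 + g**2) (W(g) = (73 + g*g)*(-7 + g) = (73 + g**2)*(-7 + g) = (-7 + g)*(73 + g**2))
W(H) + 35*l(-12) = (-511 + (-110)**3 - 7*(-110)**2 + 73*(-110)) + 35*(-12) = (-511 - 1331000 - 7*12100 - 8030) - 420 = (-511 - 1331000 - 84700 - 8030) - 420 = -1424241 - 420 = -1424661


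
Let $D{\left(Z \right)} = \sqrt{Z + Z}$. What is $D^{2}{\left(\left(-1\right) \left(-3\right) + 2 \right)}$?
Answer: $10$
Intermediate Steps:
$D{\left(Z \right)} = \sqrt{2} \sqrt{Z}$ ($D{\left(Z \right)} = \sqrt{2 Z} = \sqrt{2} \sqrt{Z}$)
$D^{2}{\left(\left(-1\right) \left(-3\right) + 2 \right)} = \left(\sqrt{2} \sqrt{\left(-1\right) \left(-3\right) + 2}\right)^{2} = \left(\sqrt{2} \sqrt{3 + 2}\right)^{2} = \left(\sqrt{2} \sqrt{5}\right)^{2} = \left(\sqrt{10}\right)^{2} = 10$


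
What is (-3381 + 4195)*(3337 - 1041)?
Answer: 1868944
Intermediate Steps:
(-3381 + 4195)*(3337 - 1041) = 814*2296 = 1868944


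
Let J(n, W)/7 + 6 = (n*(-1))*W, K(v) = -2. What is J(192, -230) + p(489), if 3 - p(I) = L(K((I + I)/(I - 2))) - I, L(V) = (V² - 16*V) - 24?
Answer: 309558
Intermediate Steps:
L(V) = -24 + V² - 16*V
J(n, W) = -42 - 7*W*n (J(n, W) = -42 + 7*((n*(-1))*W) = -42 + 7*((-n)*W) = -42 + 7*(-W*n) = -42 - 7*W*n)
p(I) = -9 + I (p(I) = 3 - ((-24 + (-2)² - 16*(-2)) - I) = 3 - ((-24 + 4 + 32) - I) = 3 - (12 - I) = 3 + (-12 + I) = -9 + I)
J(192, -230) + p(489) = (-42 - 7*(-230)*192) + (-9 + 489) = (-42 + 309120) + 480 = 309078 + 480 = 309558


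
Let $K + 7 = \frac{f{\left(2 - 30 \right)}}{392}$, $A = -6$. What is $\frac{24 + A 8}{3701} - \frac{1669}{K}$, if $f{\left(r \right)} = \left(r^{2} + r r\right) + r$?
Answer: $\frac{86476534}{159143} \approx 543.39$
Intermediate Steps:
$f{\left(r \right)} = r + 2 r^{2}$ ($f{\left(r \right)} = \left(r^{2} + r^{2}\right) + r = 2 r^{2} + r = r + 2 r^{2}$)
$K = - \frac{43}{14}$ ($K = -7 + \frac{\left(2 - 30\right) \left(1 + 2 \left(2 - 30\right)\right)}{392} = -7 + \left(2 - 30\right) \left(1 + 2 \left(2 - 30\right)\right) \frac{1}{392} = -7 + - 28 \left(1 + 2 \left(-28\right)\right) \frac{1}{392} = -7 + - 28 \left(1 - 56\right) \frac{1}{392} = -7 + \left(-28\right) \left(-55\right) \frac{1}{392} = -7 + 1540 \cdot \frac{1}{392} = -7 + \frac{55}{14} = - \frac{43}{14} \approx -3.0714$)
$\frac{24 + A 8}{3701} - \frac{1669}{K} = \frac{24 - 48}{3701} - \frac{1669}{- \frac{43}{14}} = \left(24 - 48\right) \frac{1}{3701} - - \frac{23366}{43} = \left(-24\right) \frac{1}{3701} + \frac{23366}{43} = - \frac{24}{3701} + \frac{23366}{43} = \frac{86476534}{159143}$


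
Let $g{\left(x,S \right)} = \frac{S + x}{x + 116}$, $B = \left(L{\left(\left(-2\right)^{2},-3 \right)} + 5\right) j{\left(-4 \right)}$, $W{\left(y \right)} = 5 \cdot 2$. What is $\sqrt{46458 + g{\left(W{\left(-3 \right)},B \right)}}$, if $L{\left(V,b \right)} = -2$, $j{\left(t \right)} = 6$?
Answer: $\frac{2 \sqrt{104531}}{3} \approx 215.54$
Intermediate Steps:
$W{\left(y \right)} = 10$
$B = 18$ ($B = \left(-2 + 5\right) 6 = 3 \cdot 6 = 18$)
$g{\left(x,S \right)} = \frac{S + x}{116 + x}$
$\sqrt{46458 + g{\left(W{\left(-3 \right)},B \right)}} = \sqrt{46458 + \frac{18 + 10}{116 + 10}} = \sqrt{46458 + \frac{1}{126} \cdot 28} = \sqrt{46458 + \frac{2}{9}} = \sqrt{\frac{418124}{9}} = \frac{2 \sqrt{104531}}{3}$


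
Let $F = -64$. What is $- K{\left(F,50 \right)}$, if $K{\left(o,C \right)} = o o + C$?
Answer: $-4146$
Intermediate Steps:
$K{\left(o,C \right)} = C + o^{2}$ ($K{\left(o,C \right)} = o^{2} + C = C + o^{2}$)
$- K{\left(F,50 \right)} = - (50 + \left(-64\right)^{2}) = - (50 + 4096) = \left(-1\right) 4146 = -4146$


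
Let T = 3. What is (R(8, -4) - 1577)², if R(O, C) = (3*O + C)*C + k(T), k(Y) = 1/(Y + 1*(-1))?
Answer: 10975969/4 ≈ 2.7440e+6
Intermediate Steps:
k(Y) = 1/(-1 + Y) (k(Y) = 1/(Y - 1) = 1/(-1 + Y))
R(O, C) = ½ + C*(C + 3*O) (R(O, C) = (3*O + C)*C + 1/(-1 + 3) = (C + 3*O)*C + 1/2 = C*(C + 3*O) + ½ = ½ + C*(C + 3*O))
(R(8, -4) - 1577)² = ((½ + (-4)² + 3*(-4)*8) - 1577)² = ((½ + 16 - 96) - 1577)² = (-159/2 - 1577)² = (-3313/2)² = 10975969/4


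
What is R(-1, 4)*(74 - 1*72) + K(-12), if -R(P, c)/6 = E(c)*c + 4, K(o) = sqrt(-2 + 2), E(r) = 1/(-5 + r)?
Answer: 0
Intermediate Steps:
K(o) = 0 (K(o) = sqrt(0) = 0)
R(P, c) = -24 - 6*c/(-5 + c) (R(P, c) = -6*(c/(-5 + c) + 4) = -6*(4 + c/(-5 + c)) = -24 - 6*c/(-5 + c))
R(-1, 4)*(74 - 1*72) + K(-12) = (30*(4 - 1*4)/(-5 + 4))*(74 - 1*72) + 0 = (30*(4 - 4)/(-1))*(74 - 72) + 0 = (30*(-1)*0)*2 + 0 = 0*2 + 0 = 0 + 0 = 0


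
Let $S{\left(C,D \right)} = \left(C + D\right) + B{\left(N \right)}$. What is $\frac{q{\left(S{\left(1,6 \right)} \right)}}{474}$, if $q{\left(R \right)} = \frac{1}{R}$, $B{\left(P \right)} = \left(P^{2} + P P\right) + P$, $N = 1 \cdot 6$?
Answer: $\frac{1}{40290} \approx 2.482 \cdot 10^{-5}$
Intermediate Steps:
$N = 6$
$B{\left(P \right)} = P + 2 P^{2}$ ($B{\left(P \right)} = \left(P^{2} + P^{2}\right) + P = 2 P^{2} + P = P + 2 P^{2}$)
$S{\left(C,D \right)} = 78 + C + D$ ($S{\left(C,D \right)} = \left(C + D\right) + 6 \left(1 + 2 \cdot 6\right) = \left(C + D\right) + 6 \left(1 + 12\right) = \left(C + D\right) + 6 \cdot 13 = \left(C + D\right) + 78 = 78 + C + D$)
$\frac{q{\left(S{\left(1,6 \right)} \right)}}{474} = \frac{1}{\left(78 + 1 + 6\right) 474} = \frac{1}{85} \cdot \frac{1}{474} = \frac{1}{40290}$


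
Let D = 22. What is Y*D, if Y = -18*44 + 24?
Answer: -16896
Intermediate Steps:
Y = -768 (Y = -792 + 24 = -768)
Y*D = -768*22 = -16896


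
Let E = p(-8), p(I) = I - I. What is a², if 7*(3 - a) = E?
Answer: 9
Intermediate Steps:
p(I) = 0
E = 0
a = 3 (a = 3 - ⅐*0 = 3 + 0 = 3)
a² = 3² = 9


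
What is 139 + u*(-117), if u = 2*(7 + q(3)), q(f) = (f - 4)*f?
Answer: -797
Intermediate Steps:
q(f) = f*(-4 + f) (q(f) = (-4 + f)*f = f*(-4 + f))
u = 8 (u = 2*(7 + 3*(-4 + 3)) = 2*(7 + 3*(-1)) = 2*(7 - 3) = 2*4 = 8)
139 + u*(-117) = 139 + 8*(-117) = 139 - 936 = -797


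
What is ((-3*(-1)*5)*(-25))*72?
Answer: -27000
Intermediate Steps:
((-3*(-1)*5)*(-25))*72 = ((3*5)*(-25))*72 = (15*(-25))*72 = -375*72 = -27000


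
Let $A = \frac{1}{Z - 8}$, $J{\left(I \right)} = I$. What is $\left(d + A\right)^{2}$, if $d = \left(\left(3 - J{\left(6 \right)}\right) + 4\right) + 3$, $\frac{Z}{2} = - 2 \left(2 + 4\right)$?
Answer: $\frac{16129}{1024} \approx 15.751$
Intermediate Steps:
$Z = -24$ ($Z = 2 \left(- 2 \left(2 + 4\right)\right) = 2 \left(\left(-2\right) 6\right) = 2 \left(-12\right) = -24$)
$A = - \frac{1}{32}$ ($A = \frac{1}{-24 - 8} = \frac{1}{-32} = - \frac{1}{32} \approx -0.03125$)
$d = 4$ ($d = \left(\left(3 - 6\right) + 4\right) + 3 = \left(-3 + 4\right) + 3 = 1 + 3 = 4$)
$\left(d + A\right)^{2} = \left(4 - \frac{1}{32}\right)^{2} = \left(\frac{127}{32}\right)^{2} = \frac{16129}{1024}$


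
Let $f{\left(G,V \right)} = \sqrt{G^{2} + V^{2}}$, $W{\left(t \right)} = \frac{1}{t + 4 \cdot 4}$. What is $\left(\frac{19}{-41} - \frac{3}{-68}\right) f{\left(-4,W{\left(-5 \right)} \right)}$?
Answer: $- \frac{1169 \sqrt{1937}}{30668} \approx -1.6776$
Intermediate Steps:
$W{\left(t \right)} = \frac{1}{16 + t}$ ($W{\left(t \right)} = \frac{1}{t + 16} = \frac{1}{16 + t}$)
$\left(\frac{19}{-41} - \frac{3}{-68}\right) f{\left(-4,W{\left(-5 \right)} \right)} = \left(\frac{19}{-41} - \frac{3}{-68}\right) \sqrt{\left(-4\right)^{2} + \left(\frac{1}{16 - 5}\right)^{2}} = \left(19 \left(- \frac{1}{41}\right) - - \frac{3}{68}\right) \sqrt{16 + \left(\frac{1}{11}\right)^{2}} = \left(- \frac{19}{41} + \frac{3}{68}\right) \sqrt{16 + \left(\frac{1}{11}\right)^{2}} = - \frac{1169 \sqrt{16 + \frac{1}{121}}}{2788} = - \frac{1169 \sqrt{\frac{1937}{121}}}{2788} = - \frac{1169 \frac{\sqrt{1937}}{11}}{2788} = - \frac{1169 \sqrt{1937}}{30668}$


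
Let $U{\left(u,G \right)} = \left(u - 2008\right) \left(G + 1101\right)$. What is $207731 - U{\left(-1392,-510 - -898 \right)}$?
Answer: $5270331$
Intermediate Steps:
$U{\left(u,G \right)} = \left(-2008 + u\right) \left(1101 + G\right)$
$207731 - U{\left(-1392,-510 - -898 \right)} = 207731 - \left(-2210808 - 2008 \left(-510 - -898\right) + 1101 \left(-1392\right) + \left(-510 - -898\right) \left(-1392\right)\right) = 207731 - \left(-2210808 - 2008 \left(-510 + 898\right) - 1532592 + \left(-510 + 898\right) \left(-1392\right)\right) = 207731 - \left(-2210808 - 779104 - 1532592 + 388 \left(-1392\right)\right) = 207731 - \left(-2210808 - 779104 - 1532592 - 540096\right) = 207731 - -5062600 = 207731 + 5062600 = 5270331$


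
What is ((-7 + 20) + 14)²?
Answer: 729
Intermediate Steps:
((-7 + 20) + 14)² = (13 + 14)² = 27² = 729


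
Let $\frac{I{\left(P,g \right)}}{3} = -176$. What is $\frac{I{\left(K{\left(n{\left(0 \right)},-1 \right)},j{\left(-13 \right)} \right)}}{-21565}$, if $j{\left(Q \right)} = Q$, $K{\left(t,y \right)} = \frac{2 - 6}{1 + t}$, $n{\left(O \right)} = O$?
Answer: $\frac{528}{21565} \approx 0.024484$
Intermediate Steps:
$K{\left(t,y \right)} = - \frac{4}{1 + t}$
$I{\left(P,g \right)} = -528$ ($I{\left(P,g \right)} = 3 \left(-176\right) = -528$)
$\frac{I{\left(K{\left(n{\left(0 \right)},-1 \right)},j{\left(-13 \right)} \right)}}{-21565} = - \frac{528}{-21565} = \left(-528\right) \left(- \frac{1}{21565}\right) = \frac{528}{21565}$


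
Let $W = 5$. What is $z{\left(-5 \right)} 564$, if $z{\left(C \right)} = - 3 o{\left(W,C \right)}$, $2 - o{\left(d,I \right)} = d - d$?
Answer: $-3384$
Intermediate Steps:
$o{\left(d,I \right)} = 2$ ($o{\left(d,I \right)} = 2 - \left(d - d\right) = 2 - 0 = 2 + 0 = 2$)
$z{\left(C \right)} = -6$ ($z{\left(C \right)} = \left(-3\right) 2 = -6$)
$z{\left(-5 \right)} 564 = \left(-6\right) 564 = -3384$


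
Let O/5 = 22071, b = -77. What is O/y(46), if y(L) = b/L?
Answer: -725190/11 ≈ -65926.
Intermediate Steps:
O = 110355 (O = 5*22071 = 110355)
y(L) = -77/L
O/y(46) = 110355/((-77/46)) = 110355/((-77*1/46)) = 110355/(-77/46) = 110355*(-46/77) = -725190/11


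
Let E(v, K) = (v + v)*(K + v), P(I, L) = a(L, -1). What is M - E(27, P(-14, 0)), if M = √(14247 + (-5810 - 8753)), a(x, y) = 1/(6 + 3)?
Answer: -1464 + 2*I*√79 ≈ -1464.0 + 17.776*I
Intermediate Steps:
a(x, y) = ⅑ (a(x, y) = 1/9 = ⅑)
P(I, L) = ⅑
E(v, K) = 2*v*(K + v) (E(v, K) = (2*v)*(K + v) = 2*v*(K + v))
M = 2*I*√79 (M = √(14247 - 14563) = √(-316) = 2*I*√79 ≈ 17.776*I)
M - E(27, P(-14, 0)) = 2*I*√79 - 2*27*(⅑ + 27) = 2*I*√79 - 2*27*244/9 = 2*I*√79 - 1*1464 = 2*I*√79 - 1464 = -1464 + 2*I*√79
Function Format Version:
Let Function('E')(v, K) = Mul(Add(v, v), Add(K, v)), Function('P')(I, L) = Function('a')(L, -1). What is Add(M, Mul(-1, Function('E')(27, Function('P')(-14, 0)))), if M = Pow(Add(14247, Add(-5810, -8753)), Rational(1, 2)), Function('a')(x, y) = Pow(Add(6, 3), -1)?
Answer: Add(-1464, Mul(2, I, Pow(79, Rational(1, 2)))) ≈ Add(-1464.0, Mul(17.776, I))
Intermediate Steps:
Function('a')(x, y) = Rational(1, 9) (Function('a')(x, y) = Pow(9, -1) = Rational(1, 9))
Function('P')(I, L) = Rational(1, 9)
Function('E')(v, K) = Mul(2, v, Add(K, v)) (Function('E')(v, K) = Mul(Mul(2, v), Add(K, v)) = Mul(2, v, Add(K, v)))
M = Mul(2, I, Pow(79, Rational(1, 2))) (M = Pow(Add(14247, -14563), Rational(1, 2)) = Pow(-316, Rational(1, 2)) = Mul(2, I, Pow(79, Rational(1, 2))) ≈ Mul(17.776, I))
Add(M, Mul(-1, Function('E')(27, Function('P')(-14, 0)))) = Add(Mul(2, I, Pow(79, Rational(1, 2))), Mul(-1, Mul(2, 27, Add(Rational(1, 9), 27)))) = Add(Mul(2, I, Pow(79, Rational(1, 2))), Mul(-1, Mul(2, 27, Rational(244, 9)))) = Add(Mul(2, I, Pow(79, Rational(1, 2))), Mul(-1, 1464)) = Add(Mul(2, I, Pow(79, Rational(1, 2))), -1464) = Add(-1464, Mul(2, I, Pow(79, Rational(1, 2))))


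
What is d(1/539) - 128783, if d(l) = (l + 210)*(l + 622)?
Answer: 534135526/290521 ≈ 1838.5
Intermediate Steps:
d(l) = (210 + l)*(622 + l)
d(1/539) - 128783 = (130620 + (1/539)² + 832/539) - 128783 = (130620 + (1/539)² + 832*(1/539)) - 128783 = (130620 + 1/290521 + 832/539) - 128783 = 37948301469/290521 - 128783 = 534135526/290521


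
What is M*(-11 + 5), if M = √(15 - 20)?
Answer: -6*I*√5 ≈ -13.416*I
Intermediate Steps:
M = I*√5 (M = √(-5) = I*√5 ≈ 2.2361*I)
M*(-11 + 5) = (I*√5)*(-11 + 5) = (I*√5)*(-6) = -6*I*√5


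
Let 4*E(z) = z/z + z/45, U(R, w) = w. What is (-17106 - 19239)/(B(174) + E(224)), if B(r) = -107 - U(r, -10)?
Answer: 6542100/17191 ≈ 380.55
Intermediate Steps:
B(r) = -97 (B(r) = -107 - 1*(-10) = -107 + 10 = -97)
E(z) = 1/4 + z/180 (E(z) = (z/z + z/45)/4 = (1 + z*(1/45))/4 = (1 + z/45)/4 = 1/4 + z/180)
(-17106 - 19239)/(B(174) + E(224)) = (-17106 - 19239)/(-97 + (1/4 + (1/180)*224)) = -36345/(-97 + (1/4 + 56/45)) = -36345/(-97 + 269/180) = -36345/(-17191/180) = -36345*(-180/17191) = 6542100/17191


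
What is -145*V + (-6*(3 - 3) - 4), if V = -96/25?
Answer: 2764/5 ≈ 552.80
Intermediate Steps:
V = -96/25 (V = -96*1/25 = -96/25 ≈ -3.8400)
-145*V + (-6*(3 - 3) - 4) = -145*(-96/25) + (-6*(3 - 3) - 4) = 2784/5 + (-6*0 - 4) = 2784/5 + (0 - 4) = 2784/5 - 4 = 2764/5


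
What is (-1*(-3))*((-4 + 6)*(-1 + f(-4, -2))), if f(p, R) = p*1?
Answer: -30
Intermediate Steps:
f(p, R) = p
(-1*(-3))*((-4 + 6)*(-1 + f(-4, -2))) = (-1*(-3))*((-4 + 6)*(-1 - 4)) = 3*(2*(-5)) = 3*(-10) = -30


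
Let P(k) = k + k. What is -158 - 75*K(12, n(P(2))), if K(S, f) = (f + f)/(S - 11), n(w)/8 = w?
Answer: -4958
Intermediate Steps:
P(k) = 2*k
n(w) = 8*w
K(S, f) = 2*f/(-11 + S) (K(S, f) = (2*f)/(-11 + S) = 2*f/(-11 + S))
-158 - 75*K(12, n(P(2))) = -158 - 150*8*(2*2)/(-11 + 12) = -158 - 150*8*4/1 = -158 - 150*32 = -158 - 75*64 = -158 - 4800 = -4958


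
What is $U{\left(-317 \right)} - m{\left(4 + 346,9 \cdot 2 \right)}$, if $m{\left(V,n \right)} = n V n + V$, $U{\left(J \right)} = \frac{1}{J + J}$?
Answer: $- \frac{72117501}{634} \approx -1.1375 \cdot 10^{5}$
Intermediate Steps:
$U{\left(J \right)} = \frac{1}{2 J}$
$m{\left(V,n \right)} = V + V n^{2}$ ($m{\left(V,n \right)} = V n n + V = V n^{2} + V = V + V n^{2}$)
$U{\left(-317 \right)} - m{\left(4 + 346,9 \cdot 2 \right)} = \frac{1}{2 \left(-317\right)} - \left(4 + 346\right) \left(1 + \left(9 \cdot 2\right)^{2}\right) = \frac{1}{2} \left(- \frac{1}{317}\right) - 350 \left(1 + 18^{2}\right) = - \frac{1}{634} - 350 \left(1 + 324\right) = - \frac{1}{634} - 350 \cdot 325 = - \frac{1}{634} - 113750 = - \frac{72117501}{634}$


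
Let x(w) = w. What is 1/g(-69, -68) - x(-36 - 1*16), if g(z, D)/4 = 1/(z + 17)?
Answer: 39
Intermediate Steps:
g(z, D) = 4/(17 + z) (g(z, D) = 4/(z + 17) = 4/(17 + z))
1/g(-69, -68) - x(-36 - 1*16) = 1/(4/(17 - 69)) - (-36 - 1*16) = 1/(4/(-52)) - (-36 - 16) = 1/(4*(-1/52)) - 1*(-52) = 1/(-1/13) + 52 = -13 + 52 = 39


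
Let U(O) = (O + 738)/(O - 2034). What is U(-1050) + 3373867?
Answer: 867083845/257 ≈ 3.3739e+6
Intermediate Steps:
U(O) = (738 + O)/(-2034 + O)
U(-1050) + 3373867 = (738 - 1050)/(-2034 - 1050) + 3373867 = -312/(-3084) + 3373867 = -1/3084*(-312) + 3373867 = 26/257 + 3373867 = 867083845/257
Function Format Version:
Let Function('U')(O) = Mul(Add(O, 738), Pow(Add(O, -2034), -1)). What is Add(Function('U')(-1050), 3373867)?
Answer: Rational(867083845, 257) ≈ 3.3739e+6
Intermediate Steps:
Function('U')(O) = Mul(Pow(Add(-2034, O), -1), Add(738, O)) (Function('U')(O) = Mul(Add(738, O), Pow(Add(-2034, O), -1)) = Mul(Pow(Add(-2034, O), -1), Add(738, O)))
Add(Function('U')(-1050), 3373867) = Add(Mul(Pow(Add(-2034, -1050), -1), Add(738, -1050)), 3373867) = Add(Mul(Pow(-3084, -1), -312), 3373867) = Add(Mul(Rational(-1, 3084), -312), 3373867) = Add(Rational(26, 257), 3373867) = Rational(867083845, 257)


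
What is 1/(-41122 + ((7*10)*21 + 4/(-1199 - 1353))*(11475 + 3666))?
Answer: 638/14173887283 ≈ 4.5012e-8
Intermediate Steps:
1/(-41122 + ((7*10)*21 + 4/(-1199 - 1353))*(11475 + 3666)) = 1/(-41122 + (70*21 + 4/(-2552))*15141) = 1/(-41122 + (1470 + 4*(-1/2552))*15141) = 1/(-41122 + (1470 - 1/638)*15141) = 1/(-41122 + (937859/638)*15141) = 1/(-41122 + 14200123119/638) = 1/(14173887283/638) = 638/14173887283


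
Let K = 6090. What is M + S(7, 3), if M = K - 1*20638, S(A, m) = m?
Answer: -14545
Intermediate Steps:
M = -14548 (M = 6090 - 1*20638 = 6090 - 20638 = -14548)
M + S(7, 3) = -14548 + 3 = -14545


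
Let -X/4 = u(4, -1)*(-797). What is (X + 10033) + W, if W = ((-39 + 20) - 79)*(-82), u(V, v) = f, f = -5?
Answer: 2129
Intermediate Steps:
u(V, v) = -5
X = -15940 (X = -(-20)*(-797) = -4*3985 = -15940)
W = 8036 (W = (-19 - 79)*(-82) = -98*(-82) = 8036)
(X + 10033) + W = (-15940 + 10033) + 8036 = -5907 + 8036 = 2129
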